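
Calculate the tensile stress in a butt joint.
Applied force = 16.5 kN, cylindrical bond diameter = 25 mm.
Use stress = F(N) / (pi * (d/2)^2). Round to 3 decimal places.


A = pi * 12.5^2 = 490.8739 mm^2
sigma = 16500.0 / 490.8739 = 33.614 MPa

33.614


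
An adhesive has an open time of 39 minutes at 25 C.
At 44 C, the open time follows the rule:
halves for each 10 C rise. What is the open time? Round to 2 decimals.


Factor = 2^((44-25)/10) = 3.7321
Open time = 39 / 3.7321 = 10.45 min

10.45


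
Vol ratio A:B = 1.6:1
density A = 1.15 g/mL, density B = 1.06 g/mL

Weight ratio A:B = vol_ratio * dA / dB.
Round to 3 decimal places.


Weight ratio = 1.6 * 1.15 / 1.06
= 1.736

1.736


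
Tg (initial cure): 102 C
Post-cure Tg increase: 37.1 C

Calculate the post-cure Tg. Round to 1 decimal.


Post-cure Tg = 102 + 37.1 = 139.1 C

139.1


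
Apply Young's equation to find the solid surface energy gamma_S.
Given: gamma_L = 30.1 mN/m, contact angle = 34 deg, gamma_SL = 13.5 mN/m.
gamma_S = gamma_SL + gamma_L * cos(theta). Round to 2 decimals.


theta_rad = 34 * pi/180 = 0.593412
gamma_S = 13.5 + 30.1 * cos(0.593412)
= 38.45 mN/m

38.45


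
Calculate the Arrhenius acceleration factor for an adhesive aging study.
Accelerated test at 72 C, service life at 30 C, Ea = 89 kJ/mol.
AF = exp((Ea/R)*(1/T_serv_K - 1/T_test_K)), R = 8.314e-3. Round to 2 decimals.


T_test = 345.15 K, T_serv = 303.15 K
Ea/R = 89 / 0.008314 = 10704.84
AF = exp(10704.84 * (1/303.15 - 1/345.15))
= 73.48

73.48


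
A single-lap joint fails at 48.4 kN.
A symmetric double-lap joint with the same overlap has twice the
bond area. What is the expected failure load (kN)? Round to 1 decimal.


Double-lap load = 2 * 48.4 = 96.8 kN

96.8


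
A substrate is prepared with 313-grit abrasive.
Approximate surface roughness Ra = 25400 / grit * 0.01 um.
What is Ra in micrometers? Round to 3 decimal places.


Ra = 25400 / 313 * 0.01 = 0.812 um

0.812


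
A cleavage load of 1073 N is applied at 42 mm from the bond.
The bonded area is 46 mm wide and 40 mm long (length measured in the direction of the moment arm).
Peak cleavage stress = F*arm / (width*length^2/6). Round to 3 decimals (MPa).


Moment = 1073 * 42 = 45066 N*mm
Section modulus = 46 * 1600 / 6 = 73600 / 6 mm^3
Stress = 45066 / (73600 / 6) = 270396 / 73600
= 3.674 MPa

3.674


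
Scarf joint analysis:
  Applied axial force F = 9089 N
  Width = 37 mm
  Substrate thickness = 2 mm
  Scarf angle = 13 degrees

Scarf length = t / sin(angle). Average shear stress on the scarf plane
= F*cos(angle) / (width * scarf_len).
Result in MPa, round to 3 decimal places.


Scarf length = 2 / sin(13 deg) = 8.8908 mm
cos(13 deg) = 0.974370
Shear = 9089 * 0.974370 / (37 * 8.8908)
= 26.921 MPa

26.921


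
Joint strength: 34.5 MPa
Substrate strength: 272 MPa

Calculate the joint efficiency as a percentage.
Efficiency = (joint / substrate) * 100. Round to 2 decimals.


Efficiency = (34.5 / 272) * 100 = 12.68%

12.68


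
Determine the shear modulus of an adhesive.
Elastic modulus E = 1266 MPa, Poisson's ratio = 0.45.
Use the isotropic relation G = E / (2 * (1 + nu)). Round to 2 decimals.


G = 1266 / (2*(1+0.45)) = 1266 / 2.90
= 436.55 MPa

436.55


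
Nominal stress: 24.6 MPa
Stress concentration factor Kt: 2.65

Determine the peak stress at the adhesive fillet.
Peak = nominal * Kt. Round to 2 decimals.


Peak stress = 24.6 * 2.65
= 65.19 MPa

65.19


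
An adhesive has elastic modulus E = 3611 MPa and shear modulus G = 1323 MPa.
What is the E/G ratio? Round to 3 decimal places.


E/G = 3611 / 1323 = 2.729

2.729


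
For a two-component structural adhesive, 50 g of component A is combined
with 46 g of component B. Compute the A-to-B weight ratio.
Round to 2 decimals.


Weight ratio A:B = 50 / 46
= 1.09

1.09


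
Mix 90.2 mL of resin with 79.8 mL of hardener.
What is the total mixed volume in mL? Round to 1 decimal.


Total = 90.2 + 79.8 = 170.0 mL

170.0


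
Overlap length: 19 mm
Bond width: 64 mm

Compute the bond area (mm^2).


Bond area = 19 * 64 = 1216 mm^2

1216


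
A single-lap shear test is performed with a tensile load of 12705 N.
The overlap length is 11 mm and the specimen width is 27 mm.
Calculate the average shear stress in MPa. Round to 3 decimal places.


Shear stress = F / (overlap * width)
= 12705 / (11 * 27)
= 12705 / 297
= 42.778 MPa

42.778


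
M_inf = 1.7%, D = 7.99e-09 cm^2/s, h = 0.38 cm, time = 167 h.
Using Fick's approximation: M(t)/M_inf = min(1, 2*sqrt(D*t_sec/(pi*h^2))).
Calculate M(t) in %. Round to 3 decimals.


t = 601200 s
ratio = min(1, 2*sqrt(7.99e-09*601200/(pi*0.1444)))
= 0.205804
M(t) = 1.7 * 0.205804 = 0.350%

0.350


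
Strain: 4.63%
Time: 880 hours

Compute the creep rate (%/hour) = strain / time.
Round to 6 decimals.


Creep rate = 4.63 / 880
= 0.005261 %/h

0.005261


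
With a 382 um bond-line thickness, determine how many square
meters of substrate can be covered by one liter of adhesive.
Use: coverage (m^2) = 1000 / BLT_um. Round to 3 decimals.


Coverage = 1000 / 382 = 2.618 m^2

2.618


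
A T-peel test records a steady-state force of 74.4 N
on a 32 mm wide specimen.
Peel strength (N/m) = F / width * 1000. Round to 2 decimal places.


Peel strength = 74.4 / 32 * 1000
= 2325.00 N/m

2325.00


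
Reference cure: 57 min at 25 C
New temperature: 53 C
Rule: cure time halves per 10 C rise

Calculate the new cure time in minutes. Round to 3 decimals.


factor = 2^((53-25)/10) = 6.9644
t_new = 57 / 6.9644 = 8.184 min

8.184


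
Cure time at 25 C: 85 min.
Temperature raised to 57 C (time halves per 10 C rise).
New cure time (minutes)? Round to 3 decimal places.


Acceleration factor = 2^(32/10) = 9.1896
New time = 85 / 9.1896 = 9.250 min

9.250


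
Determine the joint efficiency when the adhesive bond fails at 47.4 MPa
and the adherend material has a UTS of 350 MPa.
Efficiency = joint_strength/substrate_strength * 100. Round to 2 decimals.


Joint efficiency = 47.4 / 350 * 100
= 13.54%

13.54


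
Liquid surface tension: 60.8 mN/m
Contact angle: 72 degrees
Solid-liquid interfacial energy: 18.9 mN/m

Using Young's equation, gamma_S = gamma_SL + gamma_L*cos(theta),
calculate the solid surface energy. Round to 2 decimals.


gamma_S = 18.9 + 60.8 * cos(72)
= 37.69 mN/m

37.69


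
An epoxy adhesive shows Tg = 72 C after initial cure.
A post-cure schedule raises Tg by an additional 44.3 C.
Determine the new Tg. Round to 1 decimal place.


New Tg = 72 + 44.3
= 116.3 C

116.3


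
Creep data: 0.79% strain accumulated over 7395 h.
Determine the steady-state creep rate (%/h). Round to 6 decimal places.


Rate = 0.79 / 7395 = 0.000107 %/h

0.000107


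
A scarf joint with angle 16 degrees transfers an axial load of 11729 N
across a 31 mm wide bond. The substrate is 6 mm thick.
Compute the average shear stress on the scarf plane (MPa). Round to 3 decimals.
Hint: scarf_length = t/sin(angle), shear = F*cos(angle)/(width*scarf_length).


scarf_length = 6 / sin(16 deg) = 21.7677 mm
cos(16 deg) = 0.961262
shear stress = 11729 * 0.961262 / (31 * 21.7677)
= 16.708 MPa

16.708


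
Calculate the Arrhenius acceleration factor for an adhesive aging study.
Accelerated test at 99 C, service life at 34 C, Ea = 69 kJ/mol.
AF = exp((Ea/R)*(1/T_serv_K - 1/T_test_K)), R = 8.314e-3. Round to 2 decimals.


T_test = 372.15 K, T_serv = 307.15 K
Ea/R = 69 / 0.008314 = 8299.25
AF = exp(8299.25 * (1/307.15 - 1/372.15))
= 112.10

112.10


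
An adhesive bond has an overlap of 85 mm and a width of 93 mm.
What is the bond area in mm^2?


Bond area = overlap * width
= 85 * 93
= 7905 mm^2

7905


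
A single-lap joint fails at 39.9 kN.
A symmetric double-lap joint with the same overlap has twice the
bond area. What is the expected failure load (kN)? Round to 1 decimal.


Double-lap load = 2 * 39.9 = 79.8 kN

79.8


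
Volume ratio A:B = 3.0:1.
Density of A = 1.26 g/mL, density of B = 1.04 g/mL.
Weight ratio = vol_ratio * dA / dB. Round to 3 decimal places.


Wt ratio = 3.0 * 1.26 / 1.04
= 3.635

3.635


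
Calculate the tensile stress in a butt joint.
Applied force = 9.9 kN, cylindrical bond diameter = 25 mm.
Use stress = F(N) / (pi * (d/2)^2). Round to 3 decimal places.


A = pi * 12.5^2 = 490.8739 mm^2
sigma = 9900.0 / 490.8739 = 20.168 MPa

20.168


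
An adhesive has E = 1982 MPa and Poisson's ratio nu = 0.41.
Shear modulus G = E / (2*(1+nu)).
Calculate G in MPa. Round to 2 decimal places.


G = 1982 / (2*(1+0.41))
= 1982 / 2.82
= 702.84 MPa

702.84


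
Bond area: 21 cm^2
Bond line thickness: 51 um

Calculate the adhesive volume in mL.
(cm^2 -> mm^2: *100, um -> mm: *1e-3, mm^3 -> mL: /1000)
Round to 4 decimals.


V = 21*100 * 51*1e-3 / 1000
= 0.1071 mL

0.1071


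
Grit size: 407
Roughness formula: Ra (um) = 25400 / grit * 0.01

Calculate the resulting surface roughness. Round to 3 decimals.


Ra = 25400 / 407 * 0.01
= 0.624 um

0.624


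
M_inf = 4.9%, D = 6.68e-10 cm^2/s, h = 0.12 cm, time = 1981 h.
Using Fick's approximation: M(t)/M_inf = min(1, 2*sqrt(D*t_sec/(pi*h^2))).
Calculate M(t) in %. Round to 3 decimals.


t = 7131600 s
ratio = min(1, 2*sqrt(6.68e-10*7131600/(pi*0.0144)))
= 0.649016
M(t) = 4.9 * 0.649016 = 3.180%

3.180


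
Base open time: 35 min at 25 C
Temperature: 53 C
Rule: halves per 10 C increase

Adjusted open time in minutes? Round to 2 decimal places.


Acceleration = 2^((53-25)/10) = 6.9644
Open time = 35 / 6.9644 = 5.03 min

5.03


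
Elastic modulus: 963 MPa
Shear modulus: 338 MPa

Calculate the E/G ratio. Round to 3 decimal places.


E / G = 963 / 338 = 2.849

2.849


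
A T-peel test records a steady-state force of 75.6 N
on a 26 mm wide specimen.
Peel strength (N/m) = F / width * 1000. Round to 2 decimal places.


Peel strength = 75.6 / 26 * 1000
= 2907.69 N/m

2907.69


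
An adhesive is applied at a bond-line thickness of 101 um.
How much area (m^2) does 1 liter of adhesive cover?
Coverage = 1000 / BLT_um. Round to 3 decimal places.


Coverage = 1000 / 101 = 9.901 m^2

9.901


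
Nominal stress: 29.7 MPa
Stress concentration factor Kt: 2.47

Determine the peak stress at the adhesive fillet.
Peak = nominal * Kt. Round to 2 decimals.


Peak stress = 29.7 * 2.47
= 73.36 MPa

73.36


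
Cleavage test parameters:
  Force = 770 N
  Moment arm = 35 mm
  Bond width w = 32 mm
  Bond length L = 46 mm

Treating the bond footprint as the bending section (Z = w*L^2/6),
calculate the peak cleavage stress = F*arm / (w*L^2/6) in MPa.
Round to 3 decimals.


M = 770 * 35 = 26950 N*mm
Z = 32 * 46^2 / 6 = 67712 / 6 mm^3
sigma = M / Z = 6 * 26950 / 67712 = 161700 / 67712
= 2.388 MPa

2.388


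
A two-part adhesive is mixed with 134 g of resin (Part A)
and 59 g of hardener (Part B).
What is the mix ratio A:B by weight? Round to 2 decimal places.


Mix ratio = mass_A / mass_B
= 134 / 59
= 2.27

2.27


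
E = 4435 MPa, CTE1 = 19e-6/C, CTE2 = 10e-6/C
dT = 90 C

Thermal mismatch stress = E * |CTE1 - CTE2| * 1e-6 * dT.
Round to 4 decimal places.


= 4435 * 9e-6 * 90
= 3.5924 MPa

3.5924


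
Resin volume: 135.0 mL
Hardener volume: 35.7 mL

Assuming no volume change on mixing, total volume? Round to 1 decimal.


V_total = 135.0 + 35.7 = 170.7 mL

170.7


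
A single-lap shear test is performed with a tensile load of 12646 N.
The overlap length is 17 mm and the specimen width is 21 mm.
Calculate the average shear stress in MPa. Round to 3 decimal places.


Shear stress = F / (overlap * width)
= 12646 / (17 * 21)
= 12646 / 357
= 35.423 MPa

35.423


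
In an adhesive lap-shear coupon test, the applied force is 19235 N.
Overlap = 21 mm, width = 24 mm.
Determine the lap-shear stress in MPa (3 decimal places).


stress = F / (overlap * width)
= 19235 / (21 * 24)
= 38.165 MPa

38.165


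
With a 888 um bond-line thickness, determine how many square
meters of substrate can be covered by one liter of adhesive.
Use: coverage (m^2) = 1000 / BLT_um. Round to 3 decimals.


Coverage = 1000 / 888 = 1.126 m^2

1.126


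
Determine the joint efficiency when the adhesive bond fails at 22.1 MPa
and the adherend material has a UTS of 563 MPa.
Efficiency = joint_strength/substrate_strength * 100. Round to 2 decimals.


Joint efficiency = 22.1 / 563 * 100
= 3.93%

3.93


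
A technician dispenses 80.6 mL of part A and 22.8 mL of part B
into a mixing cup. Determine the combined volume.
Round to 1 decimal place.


Combined volume = 80.6 + 22.8
= 103.4 mL

103.4


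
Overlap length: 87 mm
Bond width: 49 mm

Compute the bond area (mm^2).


Bond area = 87 * 49 = 4263 mm^2

4263


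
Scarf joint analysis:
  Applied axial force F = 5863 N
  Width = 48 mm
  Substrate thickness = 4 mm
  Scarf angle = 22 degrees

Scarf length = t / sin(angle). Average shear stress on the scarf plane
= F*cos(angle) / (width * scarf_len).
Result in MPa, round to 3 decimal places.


Scarf length = 4 / sin(22 deg) = 10.6779 mm
cos(22 deg) = 0.927184
Shear = 5863 * 0.927184 / (48 * 10.6779)
= 10.606 MPa

10.606


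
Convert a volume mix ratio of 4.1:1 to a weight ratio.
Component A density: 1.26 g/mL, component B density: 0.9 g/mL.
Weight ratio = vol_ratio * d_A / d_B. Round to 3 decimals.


= 4.1 * 1.26 / 0.9 = 5.740

5.740


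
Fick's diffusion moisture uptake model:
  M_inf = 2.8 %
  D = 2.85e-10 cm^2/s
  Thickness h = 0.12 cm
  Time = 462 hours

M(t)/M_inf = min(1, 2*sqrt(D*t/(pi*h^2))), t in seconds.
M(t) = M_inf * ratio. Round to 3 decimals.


t_sec = 462 * 3600 = 1663200
ratio = 2*sqrt(2.85e-10*1663200/(pi*0.12^2))
= min(1, 0.204724)
= 0.204724
M(t) = 2.8 * 0.204724 = 0.573 %

0.573


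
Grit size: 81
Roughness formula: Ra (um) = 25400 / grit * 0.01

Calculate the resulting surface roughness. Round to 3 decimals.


Ra = 25400 / 81 * 0.01
= 3.136 um

3.136


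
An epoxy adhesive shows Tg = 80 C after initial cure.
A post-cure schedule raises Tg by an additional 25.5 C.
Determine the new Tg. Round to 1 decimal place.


New Tg = 80 + 25.5
= 105.5 C

105.5


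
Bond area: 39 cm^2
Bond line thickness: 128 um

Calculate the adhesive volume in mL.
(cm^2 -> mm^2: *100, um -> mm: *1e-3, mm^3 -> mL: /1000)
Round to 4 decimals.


V = 39*100 * 128*1e-3 / 1000
= 0.4992 mL

0.4992


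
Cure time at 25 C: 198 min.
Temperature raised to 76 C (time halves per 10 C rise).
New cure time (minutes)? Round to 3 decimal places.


Acceleration factor = 2^(51/10) = 34.2968
New time = 198 / 34.2968 = 5.773 min

5.773


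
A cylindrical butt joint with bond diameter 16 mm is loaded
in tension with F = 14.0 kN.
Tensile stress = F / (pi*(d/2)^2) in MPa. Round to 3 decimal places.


Area = pi * (16/2)^2 = 201.0619 mm^2
Stress = 14.0*1000 / 201.0619
= 69.630 MPa

69.630


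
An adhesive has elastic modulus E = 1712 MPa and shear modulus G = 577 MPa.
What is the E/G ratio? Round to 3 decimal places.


E/G = 1712 / 577 = 2.967

2.967


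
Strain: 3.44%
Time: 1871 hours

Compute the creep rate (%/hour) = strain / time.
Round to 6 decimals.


Creep rate = 3.44 / 1871
= 0.001839 %/h

0.001839


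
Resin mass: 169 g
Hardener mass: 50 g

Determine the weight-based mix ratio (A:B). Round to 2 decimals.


Ratio = 169 / 50 = 3.38

3.38


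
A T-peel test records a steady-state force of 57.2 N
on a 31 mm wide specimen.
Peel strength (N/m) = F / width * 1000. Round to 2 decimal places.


Peel strength = 57.2 / 31 * 1000
= 1845.16 N/m

1845.16


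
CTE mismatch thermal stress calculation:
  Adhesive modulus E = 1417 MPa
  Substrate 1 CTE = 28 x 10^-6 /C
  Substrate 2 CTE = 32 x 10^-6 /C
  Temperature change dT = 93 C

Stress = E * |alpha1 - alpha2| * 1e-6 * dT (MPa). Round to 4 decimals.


delta_alpha = |28 - 32| = 4 x 10^-6/C
Stress = 1417 * 4e-6 * 93
= 0.5271 MPa

0.5271


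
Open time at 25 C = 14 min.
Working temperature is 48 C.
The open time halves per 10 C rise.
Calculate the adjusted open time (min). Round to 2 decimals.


factor = 2^((48 - 25) / 10) = 4.9246
ot = 14 / 4.9246 = 2.84 min

2.84


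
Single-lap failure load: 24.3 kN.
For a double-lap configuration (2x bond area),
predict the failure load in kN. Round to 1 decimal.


Failure load = 24.3 * 2 = 48.6 kN

48.6


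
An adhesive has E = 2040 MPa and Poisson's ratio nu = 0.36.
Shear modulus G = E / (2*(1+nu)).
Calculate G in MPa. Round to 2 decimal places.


G = 2040 / (2*(1+0.36))
= 2040 / 2.72
= 750.00 MPa

750.00


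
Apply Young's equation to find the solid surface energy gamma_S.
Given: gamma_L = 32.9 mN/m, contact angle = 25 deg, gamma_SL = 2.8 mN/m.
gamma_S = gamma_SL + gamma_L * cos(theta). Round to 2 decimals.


theta_rad = 25 * pi/180 = 0.436332
gamma_S = 2.8 + 32.9 * cos(0.436332)
= 32.62 mN/m

32.62


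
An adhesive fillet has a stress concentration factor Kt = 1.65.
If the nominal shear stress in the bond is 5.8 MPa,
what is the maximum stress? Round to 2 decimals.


Max stress = 5.8 * 1.65 = 9.57 MPa

9.57


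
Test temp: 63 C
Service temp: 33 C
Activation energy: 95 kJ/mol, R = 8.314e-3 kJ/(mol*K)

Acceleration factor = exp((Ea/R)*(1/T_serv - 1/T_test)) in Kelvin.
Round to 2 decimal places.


AF = exp((95/0.008314)*(1/306.15 - 1/336.15))
= 27.96

27.96


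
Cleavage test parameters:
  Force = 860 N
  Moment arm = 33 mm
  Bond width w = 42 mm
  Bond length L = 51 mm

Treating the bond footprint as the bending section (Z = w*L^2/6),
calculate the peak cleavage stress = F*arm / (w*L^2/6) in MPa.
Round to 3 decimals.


M = 860 * 33 = 28380 N*mm
Z = 42 * 51^2 / 6 = 109242 / 6 mm^3
sigma = M / Z = 6 * 28380 / 109242 = 170280 / 109242
= 1.559 MPa

1.559


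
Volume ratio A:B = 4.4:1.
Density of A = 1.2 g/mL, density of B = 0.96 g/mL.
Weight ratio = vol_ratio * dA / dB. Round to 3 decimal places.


Wt ratio = 4.4 * 1.2 / 0.96
= 5.500

5.500


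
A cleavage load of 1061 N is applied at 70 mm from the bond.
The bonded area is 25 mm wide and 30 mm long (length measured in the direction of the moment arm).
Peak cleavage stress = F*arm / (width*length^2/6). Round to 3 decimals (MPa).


Moment = 1061 * 70 = 74270 N*mm
Section modulus = 25 * 900 / 6 = 22500 / 6 mm^3
Stress = 74270 / (22500 / 6) = 445620 / 22500
= 19.805 MPa

19.805


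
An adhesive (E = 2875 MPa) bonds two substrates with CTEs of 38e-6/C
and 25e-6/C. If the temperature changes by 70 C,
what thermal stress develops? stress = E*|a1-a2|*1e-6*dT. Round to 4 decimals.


Stress = 2875 * |38 - 25| * 1e-6 * 70
= 2.6163 MPa

2.6163


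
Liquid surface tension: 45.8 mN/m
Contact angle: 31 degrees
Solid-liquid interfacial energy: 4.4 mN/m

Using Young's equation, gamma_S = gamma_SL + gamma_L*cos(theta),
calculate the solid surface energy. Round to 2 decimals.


gamma_S = 4.4 + 45.8 * cos(31)
= 43.66 mN/m

43.66


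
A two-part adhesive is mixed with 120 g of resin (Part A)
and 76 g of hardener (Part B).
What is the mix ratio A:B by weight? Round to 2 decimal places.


Mix ratio = mass_A / mass_B
= 120 / 76
= 1.58

1.58


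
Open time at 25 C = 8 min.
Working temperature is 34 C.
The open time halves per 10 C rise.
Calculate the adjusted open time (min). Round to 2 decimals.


factor = 2^((34 - 25) / 10) = 1.8661
ot = 8 / 1.8661 = 4.29 min

4.29


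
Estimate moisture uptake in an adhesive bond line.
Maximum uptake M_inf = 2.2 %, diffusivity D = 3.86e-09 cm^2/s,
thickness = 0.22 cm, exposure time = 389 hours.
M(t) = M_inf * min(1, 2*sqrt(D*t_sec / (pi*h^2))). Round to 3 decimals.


Convert time: 389 h = 1400400 s
ratio = min(1, 2*sqrt(3.86e-09*1400400/(pi*0.22^2)))
= 0.377096
M(t) = 2.2 * 0.377096 = 0.830%

0.830


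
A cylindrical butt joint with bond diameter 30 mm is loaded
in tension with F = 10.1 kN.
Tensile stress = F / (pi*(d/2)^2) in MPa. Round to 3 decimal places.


Area = pi * (30/2)^2 = 706.8583 mm^2
Stress = 10.1*1000 / 706.8583
= 14.289 MPa

14.289


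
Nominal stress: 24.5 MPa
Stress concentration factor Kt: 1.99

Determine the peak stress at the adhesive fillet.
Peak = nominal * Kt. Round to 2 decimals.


Peak stress = 24.5 * 1.99
= 48.76 MPa

48.76


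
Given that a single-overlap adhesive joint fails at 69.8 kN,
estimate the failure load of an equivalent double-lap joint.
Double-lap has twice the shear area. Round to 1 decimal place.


Double-lap factor = 2
Expected load = 69.8 * 2 = 139.6 kN

139.6


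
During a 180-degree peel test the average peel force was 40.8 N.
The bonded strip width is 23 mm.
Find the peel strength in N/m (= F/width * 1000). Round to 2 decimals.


Peel strength = F/width * 1000
= 40.8 / 23 * 1000
= 1773.91 N/m

1773.91


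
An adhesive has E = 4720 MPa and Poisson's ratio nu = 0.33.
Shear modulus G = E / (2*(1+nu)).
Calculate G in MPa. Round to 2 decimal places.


G = 4720 / (2*(1+0.33))
= 4720 / 2.66
= 1774.44 MPa

1774.44


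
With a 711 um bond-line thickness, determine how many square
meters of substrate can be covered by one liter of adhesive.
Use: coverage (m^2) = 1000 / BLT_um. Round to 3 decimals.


Coverage = 1000 / 711 = 1.406 m^2

1.406


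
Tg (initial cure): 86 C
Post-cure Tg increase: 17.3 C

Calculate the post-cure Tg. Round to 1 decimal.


Post-cure Tg = 86 + 17.3 = 103.3 C

103.3


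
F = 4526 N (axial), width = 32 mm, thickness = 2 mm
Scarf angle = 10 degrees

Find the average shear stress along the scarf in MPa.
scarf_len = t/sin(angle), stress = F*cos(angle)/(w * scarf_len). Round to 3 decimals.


scarf_len = 2/sin(10 deg) = 11.5175
cos(10 deg) = 0.984808
stress = 4526*0.984808/(32*11.5175) = 12.094 MPa

12.094


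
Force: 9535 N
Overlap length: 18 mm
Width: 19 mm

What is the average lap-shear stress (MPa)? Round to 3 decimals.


Average shear stress = F / (overlap * width)
= 9535 / (18 * 19)
= 27.880 MPa

27.880


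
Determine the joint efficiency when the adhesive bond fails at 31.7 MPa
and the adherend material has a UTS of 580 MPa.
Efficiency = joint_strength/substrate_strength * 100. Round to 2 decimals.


Joint efficiency = 31.7 / 580 * 100
= 5.47%

5.47


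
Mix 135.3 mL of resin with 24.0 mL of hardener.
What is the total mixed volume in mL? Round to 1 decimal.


Total = 135.3 + 24.0 = 159.3 mL

159.3


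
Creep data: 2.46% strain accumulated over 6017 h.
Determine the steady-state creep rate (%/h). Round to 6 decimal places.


Rate = 2.46 / 6017 = 0.000409 %/h

0.000409


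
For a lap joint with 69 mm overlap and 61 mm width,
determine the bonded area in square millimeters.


Area = 69 * 61 = 4209 mm^2

4209


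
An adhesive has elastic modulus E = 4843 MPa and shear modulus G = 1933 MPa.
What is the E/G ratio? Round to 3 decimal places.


E/G = 4843 / 1933 = 2.505

2.505


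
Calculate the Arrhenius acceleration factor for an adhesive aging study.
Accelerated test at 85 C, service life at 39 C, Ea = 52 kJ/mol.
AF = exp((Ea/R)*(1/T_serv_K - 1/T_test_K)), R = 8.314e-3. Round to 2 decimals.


T_test = 358.15 K, T_serv = 312.15 K
Ea/R = 52 / 0.008314 = 6254.51
AF = exp(6254.51 * (1/312.15 - 1/358.15))
= 13.11

13.11


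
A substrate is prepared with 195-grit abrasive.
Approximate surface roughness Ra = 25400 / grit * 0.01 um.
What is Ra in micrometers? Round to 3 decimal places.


Ra = 25400 / 195 * 0.01 = 1.303 um

1.303


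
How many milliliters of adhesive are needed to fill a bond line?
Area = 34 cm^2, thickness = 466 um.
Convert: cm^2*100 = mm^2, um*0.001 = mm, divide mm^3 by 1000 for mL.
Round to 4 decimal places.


= (34 * 100) * (466 * 0.001) / 1000
= 1.5844 mL

1.5844


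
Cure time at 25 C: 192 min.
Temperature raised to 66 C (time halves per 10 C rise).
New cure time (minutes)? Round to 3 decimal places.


Acceleration factor = 2^(41/10) = 17.1484
New time = 192 / 17.1484 = 11.196 min

11.196


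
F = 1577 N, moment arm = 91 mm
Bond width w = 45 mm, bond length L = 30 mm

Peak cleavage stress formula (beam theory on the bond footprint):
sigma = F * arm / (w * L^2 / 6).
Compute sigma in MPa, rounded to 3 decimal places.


sigma = (1577 * 91) / (45 * 900 / 6)
= 143507 * 6 / 40500
= 861042 / 40500
= 21.260 MPa

21.260


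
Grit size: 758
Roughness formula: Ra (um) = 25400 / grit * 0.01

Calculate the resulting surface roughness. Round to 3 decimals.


Ra = 25400 / 758 * 0.01
= 0.335 um

0.335


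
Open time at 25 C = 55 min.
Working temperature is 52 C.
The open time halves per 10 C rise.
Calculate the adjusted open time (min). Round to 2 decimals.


factor = 2^((52 - 25) / 10) = 6.4980
ot = 55 / 6.4980 = 8.46 min

8.46


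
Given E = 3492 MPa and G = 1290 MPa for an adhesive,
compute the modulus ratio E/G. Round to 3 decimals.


E/G ratio = 3492 / 1290 = 2.707

2.707


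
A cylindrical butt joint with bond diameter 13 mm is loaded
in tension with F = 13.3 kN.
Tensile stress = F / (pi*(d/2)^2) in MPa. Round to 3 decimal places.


Area = pi * (13/2)^2 = 132.7323 mm^2
Stress = 13.3*1000 / 132.7323
= 100.202 MPa

100.202


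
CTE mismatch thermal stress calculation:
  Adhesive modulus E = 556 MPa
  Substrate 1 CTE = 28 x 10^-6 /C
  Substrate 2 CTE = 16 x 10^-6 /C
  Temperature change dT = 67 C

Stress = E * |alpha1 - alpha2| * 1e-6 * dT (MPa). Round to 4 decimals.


delta_alpha = |28 - 16| = 12 x 10^-6/C
Stress = 556 * 12e-6 * 67
= 0.4470 MPa

0.4470


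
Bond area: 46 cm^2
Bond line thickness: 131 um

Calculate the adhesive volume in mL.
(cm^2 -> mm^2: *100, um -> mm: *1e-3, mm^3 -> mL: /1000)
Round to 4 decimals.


V = 46*100 * 131*1e-3 / 1000
= 0.6026 mL

0.6026


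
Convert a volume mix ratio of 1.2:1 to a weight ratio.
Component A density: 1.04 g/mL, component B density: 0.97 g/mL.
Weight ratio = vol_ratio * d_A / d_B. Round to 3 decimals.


= 1.2 * 1.04 / 0.97 = 1.287

1.287


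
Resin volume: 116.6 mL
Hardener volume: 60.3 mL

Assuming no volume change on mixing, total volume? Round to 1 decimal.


V_total = 116.6 + 60.3 = 176.9 mL

176.9


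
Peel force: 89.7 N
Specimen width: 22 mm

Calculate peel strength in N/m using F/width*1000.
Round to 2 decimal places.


Peel strength = 89.7 / 22 * 1000 = 4077.27 N/m

4077.27


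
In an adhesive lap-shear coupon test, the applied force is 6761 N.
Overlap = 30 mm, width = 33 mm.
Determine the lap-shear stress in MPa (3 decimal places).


stress = F / (overlap * width)
= 6761 / (30 * 33)
= 6.829 MPa

6.829


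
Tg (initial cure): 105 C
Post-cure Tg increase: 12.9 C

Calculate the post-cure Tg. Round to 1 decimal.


Post-cure Tg = 105 + 12.9 = 117.9 C

117.9


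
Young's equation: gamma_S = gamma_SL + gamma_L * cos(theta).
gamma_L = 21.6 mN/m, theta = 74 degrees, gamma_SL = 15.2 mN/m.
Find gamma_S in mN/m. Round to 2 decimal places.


cos(74 deg) = 0.275637
gamma_S = 15.2 + 21.6 * 0.275637
= 21.15 mN/m

21.15


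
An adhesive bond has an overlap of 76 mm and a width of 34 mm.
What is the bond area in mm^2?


Bond area = overlap * width
= 76 * 34
= 2584 mm^2

2584


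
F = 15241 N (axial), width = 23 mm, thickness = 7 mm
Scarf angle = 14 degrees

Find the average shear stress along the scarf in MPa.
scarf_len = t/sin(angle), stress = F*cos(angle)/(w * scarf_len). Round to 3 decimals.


scarf_len = 7/sin(14 deg) = 28.9350
cos(14 deg) = 0.970296
stress = 15241*0.970296/(23*28.9350) = 22.221 MPa

22.221


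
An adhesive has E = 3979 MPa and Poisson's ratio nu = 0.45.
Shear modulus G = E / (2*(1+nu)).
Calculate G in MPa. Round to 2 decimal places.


G = 3979 / (2*(1+0.45))
= 3979 / 2.90
= 1372.07 MPa

1372.07


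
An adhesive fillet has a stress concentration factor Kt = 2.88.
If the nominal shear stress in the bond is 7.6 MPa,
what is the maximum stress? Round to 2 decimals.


Max stress = 7.6 * 2.88 = 21.89 MPa

21.89


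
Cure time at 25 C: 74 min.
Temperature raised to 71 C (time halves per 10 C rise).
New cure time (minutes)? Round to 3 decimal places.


Acceleration factor = 2^(46/10) = 24.2515
New time = 74 / 24.2515 = 3.051 min

3.051


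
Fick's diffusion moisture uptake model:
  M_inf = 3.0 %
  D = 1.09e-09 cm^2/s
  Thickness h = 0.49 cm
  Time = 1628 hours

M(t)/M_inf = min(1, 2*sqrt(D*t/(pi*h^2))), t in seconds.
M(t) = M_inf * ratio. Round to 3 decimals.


t_sec = 1628 * 3600 = 5860800
ratio = 2*sqrt(1.09e-09*5860800/(pi*0.49^2))
= min(1, 0.184056)
= 0.184056
M(t) = 3.0 * 0.184056 = 0.552 %

0.552


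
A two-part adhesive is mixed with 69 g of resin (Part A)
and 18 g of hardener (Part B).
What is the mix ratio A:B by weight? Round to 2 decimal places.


Mix ratio = mass_A / mass_B
= 69 / 18
= 3.83

3.83


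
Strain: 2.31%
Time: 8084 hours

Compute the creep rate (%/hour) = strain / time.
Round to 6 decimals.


Creep rate = 2.31 / 8084
= 0.000286 %/h

0.000286


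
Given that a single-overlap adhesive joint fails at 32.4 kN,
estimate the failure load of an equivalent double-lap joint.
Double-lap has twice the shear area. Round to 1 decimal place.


Double-lap factor = 2
Expected load = 32.4 * 2 = 64.8 kN

64.8


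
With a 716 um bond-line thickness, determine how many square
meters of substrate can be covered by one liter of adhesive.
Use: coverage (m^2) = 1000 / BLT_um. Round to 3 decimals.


Coverage = 1000 / 716 = 1.397 m^2

1.397


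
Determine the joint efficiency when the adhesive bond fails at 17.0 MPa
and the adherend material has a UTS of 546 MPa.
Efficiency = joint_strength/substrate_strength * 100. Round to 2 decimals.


Joint efficiency = 17.0 / 546 * 100
= 3.11%

3.11


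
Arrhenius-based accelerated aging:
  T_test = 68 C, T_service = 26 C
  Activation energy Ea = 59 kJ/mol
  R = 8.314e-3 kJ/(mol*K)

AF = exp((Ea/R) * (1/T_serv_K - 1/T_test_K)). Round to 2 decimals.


T_test_K = 341.15, T_serv_K = 299.15
AF = exp((59/8.314e-3) * (1/299.15 - 1/341.15))
= 18.55

18.55


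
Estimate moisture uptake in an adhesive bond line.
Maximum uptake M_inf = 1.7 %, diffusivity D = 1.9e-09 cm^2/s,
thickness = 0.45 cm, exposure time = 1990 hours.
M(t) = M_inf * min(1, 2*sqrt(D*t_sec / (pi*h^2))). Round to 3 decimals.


Convert time: 1990 h = 7164000 s
ratio = min(1, 2*sqrt(1.9e-09*7164000/(pi*0.45^2)))
= 0.292548
M(t) = 1.7 * 0.292548 = 0.497%

0.497


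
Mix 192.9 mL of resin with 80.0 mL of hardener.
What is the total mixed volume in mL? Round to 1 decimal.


Total = 192.9 + 80.0 = 272.9 mL

272.9


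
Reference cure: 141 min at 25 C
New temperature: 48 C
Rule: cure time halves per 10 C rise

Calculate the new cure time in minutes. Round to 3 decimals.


factor = 2^((48-25)/10) = 4.9246
t_new = 141 / 4.9246 = 28.632 min

28.632


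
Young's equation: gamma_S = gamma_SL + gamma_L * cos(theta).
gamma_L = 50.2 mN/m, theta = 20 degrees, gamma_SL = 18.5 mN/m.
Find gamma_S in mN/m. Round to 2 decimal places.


cos(20 deg) = 0.939693
gamma_S = 18.5 + 50.2 * 0.939693
= 65.67 mN/m

65.67


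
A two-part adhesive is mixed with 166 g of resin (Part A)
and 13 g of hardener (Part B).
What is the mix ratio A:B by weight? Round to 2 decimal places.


Mix ratio = mass_A / mass_B
= 166 / 13
= 12.77

12.77


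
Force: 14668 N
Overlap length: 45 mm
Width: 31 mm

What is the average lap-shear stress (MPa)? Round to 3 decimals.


Average shear stress = F / (overlap * width)
= 14668 / (45 * 31)
= 10.515 MPa

10.515


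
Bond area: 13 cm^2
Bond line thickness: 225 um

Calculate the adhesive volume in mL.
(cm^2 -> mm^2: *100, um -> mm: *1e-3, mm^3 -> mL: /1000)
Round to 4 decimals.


V = 13*100 * 225*1e-3 / 1000
= 0.2925 mL

0.2925


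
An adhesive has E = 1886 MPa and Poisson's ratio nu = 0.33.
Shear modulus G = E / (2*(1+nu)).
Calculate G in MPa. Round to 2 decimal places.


G = 1886 / (2*(1+0.33))
= 1886 / 2.66
= 709.02 MPa

709.02


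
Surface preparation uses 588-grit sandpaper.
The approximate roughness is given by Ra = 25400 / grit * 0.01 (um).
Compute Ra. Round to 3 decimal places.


Ra = 25400 / 588 * 0.01
= 254 / 588
= 0.432 um

0.432


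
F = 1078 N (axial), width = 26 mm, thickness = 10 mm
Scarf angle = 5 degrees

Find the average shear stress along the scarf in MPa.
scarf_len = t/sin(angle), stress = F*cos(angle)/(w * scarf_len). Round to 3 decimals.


scarf_len = 10/sin(5 deg) = 114.7371
cos(5 deg) = 0.996195
stress = 1078*0.996195/(26*114.7371) = 0.360 MPa

0.360


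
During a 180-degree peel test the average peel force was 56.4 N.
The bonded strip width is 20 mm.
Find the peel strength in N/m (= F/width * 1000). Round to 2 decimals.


Peel strength = F/width * 1000
= 56.4 / 20 * 1000
= 2820.00 N/m

2820.00


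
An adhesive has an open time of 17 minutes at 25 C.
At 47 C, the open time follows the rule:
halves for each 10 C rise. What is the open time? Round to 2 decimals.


Factor = 2^((47-25)/10) = 4.5948
Open time = 17 / 4.5948 = 3.70 min

3.70


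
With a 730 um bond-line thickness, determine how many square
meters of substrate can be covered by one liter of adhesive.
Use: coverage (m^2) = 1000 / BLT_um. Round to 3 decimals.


Coverage = 1000 / 730 = 1.370 m^2

1.370


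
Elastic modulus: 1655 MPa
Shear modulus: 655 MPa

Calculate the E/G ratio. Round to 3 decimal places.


E / G = 1655 / 655 = 2.527

2.527


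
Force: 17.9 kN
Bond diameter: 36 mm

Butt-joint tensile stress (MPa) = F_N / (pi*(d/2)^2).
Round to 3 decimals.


F_N = 17.9 * 1000 = 17900.0 N
A = pi*(18.0)^2 = 1017.8760 mm^2
stress = 17900.0 / 1017.8760 = 17.586 MPa

17.586


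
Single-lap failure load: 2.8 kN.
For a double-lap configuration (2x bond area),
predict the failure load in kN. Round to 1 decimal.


Failure load = 2.8 * 2 = 5.6 kN

5.6


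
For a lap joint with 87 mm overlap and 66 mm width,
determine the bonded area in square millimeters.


Area = 87 * 66 = 5742 mm^2

5742


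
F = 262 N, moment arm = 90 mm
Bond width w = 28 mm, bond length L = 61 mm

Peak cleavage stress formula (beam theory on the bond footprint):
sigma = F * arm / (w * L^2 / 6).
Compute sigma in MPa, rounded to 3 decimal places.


sigma = (262 * 90) / (28 * 3721 / 6)
= 23580 * 6 / 104188
= 141480 / 104188
= 1.358 MPa

1.358


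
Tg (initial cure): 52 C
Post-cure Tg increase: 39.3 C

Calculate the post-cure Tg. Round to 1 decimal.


Post-cure Tg = 52 + 39.3 = 91.3 C

91.3


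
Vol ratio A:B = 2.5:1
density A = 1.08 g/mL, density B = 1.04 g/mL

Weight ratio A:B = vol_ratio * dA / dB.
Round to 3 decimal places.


Weight ratio = 2.5 * 1.08 / 1.04
= 2.596

2.596


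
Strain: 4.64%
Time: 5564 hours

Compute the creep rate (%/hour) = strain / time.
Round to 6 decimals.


Creep rate = 4.64 / 5564
= 0.000834 %/h

0.000834


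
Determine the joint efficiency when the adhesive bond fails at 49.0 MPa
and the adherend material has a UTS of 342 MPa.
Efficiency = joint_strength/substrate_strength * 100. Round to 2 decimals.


Joint efficiency = 49.0 / 342 * 100
= 14.33%

14.33


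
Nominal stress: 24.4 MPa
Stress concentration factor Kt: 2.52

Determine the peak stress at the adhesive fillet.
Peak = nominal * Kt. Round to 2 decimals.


Peak stress = 24.4 * 2.52
= 61.49 MPa

61.49


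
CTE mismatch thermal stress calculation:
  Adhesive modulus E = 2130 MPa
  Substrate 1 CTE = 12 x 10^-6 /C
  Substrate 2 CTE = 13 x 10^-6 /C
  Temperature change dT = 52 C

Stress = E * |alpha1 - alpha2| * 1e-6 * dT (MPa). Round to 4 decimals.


delta_alpha = |12 - 13| = 1 x 10^-6/C
Stress = 2130 * 1e-6 * 52
= 0.1108 MPa

0.1108


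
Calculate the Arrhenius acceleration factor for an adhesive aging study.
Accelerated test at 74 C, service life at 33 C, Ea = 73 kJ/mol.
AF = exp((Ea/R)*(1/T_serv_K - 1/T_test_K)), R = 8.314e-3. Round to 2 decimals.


T_test = 347.15 K, T_serv = 306.15 K
Ea/R = 73 / 0.008314 = 8780.37
AF = exp(8780.37 * (1/306.15 - 1/347.15))
= 29.58

29.58


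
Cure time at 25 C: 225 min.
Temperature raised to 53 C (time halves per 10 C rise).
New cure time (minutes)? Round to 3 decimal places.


Acceleration factor = 2^(28/10) = 6.9644
New time = 225 / 6.9644 = 32.307 min

32.307


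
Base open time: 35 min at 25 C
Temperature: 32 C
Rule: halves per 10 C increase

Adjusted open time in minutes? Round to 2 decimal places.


Acceleration = 2^((32-25)/10) = 1.6245
Open time = 35 / 1.6245 = 21.55 min

21.55


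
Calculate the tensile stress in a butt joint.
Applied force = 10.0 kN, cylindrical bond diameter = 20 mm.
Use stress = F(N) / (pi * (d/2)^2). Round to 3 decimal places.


A = pi * 10.0^2 = 314.1593 mm^2
sigma = 10000.0 / 314.1593 = 31.831 MPa

31.831


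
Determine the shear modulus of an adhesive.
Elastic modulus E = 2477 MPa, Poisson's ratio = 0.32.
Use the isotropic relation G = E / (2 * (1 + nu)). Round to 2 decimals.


G = 2477 / (2*(1+0.32)) = 2477 / 2.64
= 938.26 MPa

938.26


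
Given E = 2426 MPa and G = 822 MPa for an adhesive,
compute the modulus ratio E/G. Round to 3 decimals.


E/G ratio = 2426 / 822 = 2.951

2.951


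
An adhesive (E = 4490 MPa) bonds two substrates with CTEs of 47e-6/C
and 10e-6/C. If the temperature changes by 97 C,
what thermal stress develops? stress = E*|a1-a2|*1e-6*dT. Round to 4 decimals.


Stress = 4490 * |47 - 10| * 1e-6 * 97
= 16.1146 MPa

16.1146


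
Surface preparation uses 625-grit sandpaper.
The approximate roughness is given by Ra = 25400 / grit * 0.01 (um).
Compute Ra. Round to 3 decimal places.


Ra = 25400 / 625 * 0.01
= 254 / 625
= 0.406 um

0.406


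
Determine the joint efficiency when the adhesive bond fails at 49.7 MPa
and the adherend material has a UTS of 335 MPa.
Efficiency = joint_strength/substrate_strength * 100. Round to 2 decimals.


Joint efficiency = 49.7 / 335 * 100
= 14.84%

14.84


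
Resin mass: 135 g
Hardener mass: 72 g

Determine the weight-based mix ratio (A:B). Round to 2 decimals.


Ratio = 135 / 72 = 1.88

1.88


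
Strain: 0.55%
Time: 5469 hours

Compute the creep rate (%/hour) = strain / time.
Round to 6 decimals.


Creep rate = 0.55 / 5469
= 0.000101 %/h

0.000101


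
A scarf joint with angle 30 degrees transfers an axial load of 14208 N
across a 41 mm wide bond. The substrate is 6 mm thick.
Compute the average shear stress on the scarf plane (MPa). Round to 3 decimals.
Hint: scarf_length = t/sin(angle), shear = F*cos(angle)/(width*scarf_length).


scarf_length = 6 / sin(30 deg) = 12.0000 mm
cos(30 deg) = 0.866025
shear stress = 14208 * 0.866025 / (41 * 12.0000)
= 25.009 MPa

25.009


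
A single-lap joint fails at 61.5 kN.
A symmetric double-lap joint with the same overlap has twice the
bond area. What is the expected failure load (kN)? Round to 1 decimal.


Double-lap load = 2 * 61.5 = 123.0 kN

123.0


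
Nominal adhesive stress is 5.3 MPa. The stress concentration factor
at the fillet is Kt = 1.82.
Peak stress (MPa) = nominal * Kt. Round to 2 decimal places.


Peak = 5.3 * 1.82 = 9.65 MPa

9.65


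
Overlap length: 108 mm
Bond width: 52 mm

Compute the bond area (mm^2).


Bond area = 108 * 52 = 5616 mm^2

5616


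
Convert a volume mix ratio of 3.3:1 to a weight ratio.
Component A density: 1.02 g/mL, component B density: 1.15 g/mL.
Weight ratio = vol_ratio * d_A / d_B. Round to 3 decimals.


= 3.3 * 1.02 / 1.15 = 2.927

2.927


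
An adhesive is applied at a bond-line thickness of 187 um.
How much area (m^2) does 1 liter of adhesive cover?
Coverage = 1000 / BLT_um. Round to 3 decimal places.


Coverage = 1000 / 187 = 5.348 m^2

5.348


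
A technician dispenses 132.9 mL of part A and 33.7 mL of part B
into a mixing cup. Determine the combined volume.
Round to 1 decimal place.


Combined volume = 132.9 + 33.7
= 166.6 mL

166.6


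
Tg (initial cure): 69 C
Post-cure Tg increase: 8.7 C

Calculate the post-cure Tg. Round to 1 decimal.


Post-cure Tg = 69 + 8.7 = 77.7 C

77.7


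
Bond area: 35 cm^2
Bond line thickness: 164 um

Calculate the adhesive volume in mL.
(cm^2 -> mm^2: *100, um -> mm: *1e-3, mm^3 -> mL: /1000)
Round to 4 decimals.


V = 35*100 * 164*1e-3 / 1000
= 0.5740 mL

0.5740
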